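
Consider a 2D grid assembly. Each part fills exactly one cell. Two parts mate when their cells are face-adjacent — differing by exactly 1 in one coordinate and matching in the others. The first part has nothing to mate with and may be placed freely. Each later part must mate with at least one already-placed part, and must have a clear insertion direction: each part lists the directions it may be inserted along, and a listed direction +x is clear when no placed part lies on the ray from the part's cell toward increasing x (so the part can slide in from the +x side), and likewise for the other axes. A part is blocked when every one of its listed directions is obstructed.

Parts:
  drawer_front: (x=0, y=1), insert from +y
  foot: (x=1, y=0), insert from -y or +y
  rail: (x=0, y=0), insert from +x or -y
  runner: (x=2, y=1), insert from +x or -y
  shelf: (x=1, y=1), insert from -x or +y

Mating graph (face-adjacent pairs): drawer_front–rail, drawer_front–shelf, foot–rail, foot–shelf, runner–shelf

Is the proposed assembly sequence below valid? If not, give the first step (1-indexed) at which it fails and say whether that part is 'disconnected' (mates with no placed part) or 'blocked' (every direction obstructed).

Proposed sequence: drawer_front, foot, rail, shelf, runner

1. drawer_front@(0, 1) [+y clear] — {drawer_front}
2. foot@(1, 0) — no placed neighbour ⇒ disconnected

Invalid at step 2 (disconnected)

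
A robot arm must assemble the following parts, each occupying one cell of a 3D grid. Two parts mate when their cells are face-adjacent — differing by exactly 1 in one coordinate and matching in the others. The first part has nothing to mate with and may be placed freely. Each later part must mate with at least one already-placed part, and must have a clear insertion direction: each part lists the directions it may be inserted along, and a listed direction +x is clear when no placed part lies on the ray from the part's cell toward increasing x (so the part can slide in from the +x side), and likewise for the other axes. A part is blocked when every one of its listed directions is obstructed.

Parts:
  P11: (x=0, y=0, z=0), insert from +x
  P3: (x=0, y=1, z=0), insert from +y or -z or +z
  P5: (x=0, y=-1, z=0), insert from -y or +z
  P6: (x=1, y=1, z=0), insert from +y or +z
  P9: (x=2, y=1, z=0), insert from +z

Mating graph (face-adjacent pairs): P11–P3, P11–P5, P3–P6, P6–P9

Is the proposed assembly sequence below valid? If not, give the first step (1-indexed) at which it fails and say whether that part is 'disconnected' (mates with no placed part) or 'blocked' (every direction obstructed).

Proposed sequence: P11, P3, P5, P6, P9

Valid

1. P11@(0, 0, 0) [+x clear] — {P11}
2. P3@(0, 1, 0) [+y clear] — {P11, P3}
3. P5@(0, -1, 0) [-y clear] — {P11, P3, P5}
4. P6@(1, 1, 0) [+y clear] — {P11, P3, P5, P6}
5. P9@(2, 1, 0) [+z clear] — {P11, P3, P5, P6, P9}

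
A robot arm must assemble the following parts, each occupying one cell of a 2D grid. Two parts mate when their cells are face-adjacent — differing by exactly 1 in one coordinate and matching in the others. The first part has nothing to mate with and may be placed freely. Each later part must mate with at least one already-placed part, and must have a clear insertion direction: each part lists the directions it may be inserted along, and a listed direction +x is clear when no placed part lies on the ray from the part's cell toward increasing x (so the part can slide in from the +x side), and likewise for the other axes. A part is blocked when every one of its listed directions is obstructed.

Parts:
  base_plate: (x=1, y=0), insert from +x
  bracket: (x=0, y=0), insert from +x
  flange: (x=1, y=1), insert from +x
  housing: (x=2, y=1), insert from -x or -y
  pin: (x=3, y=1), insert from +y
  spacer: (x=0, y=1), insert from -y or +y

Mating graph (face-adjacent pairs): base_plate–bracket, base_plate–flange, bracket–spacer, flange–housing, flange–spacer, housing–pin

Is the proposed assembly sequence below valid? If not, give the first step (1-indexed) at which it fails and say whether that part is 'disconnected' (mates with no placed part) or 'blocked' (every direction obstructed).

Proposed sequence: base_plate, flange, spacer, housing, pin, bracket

Invalid at step 6 (blocked)

1. base_plate@(1, 0) [+x clear] — {base_plate}
2. flange@(1, 1) [+x clear] — {base_plate, flange}
3. spacer@(0, 1) [-y clear] — {base_plate, flange, spacer}
4. housing@(2, 1) [-y clear] — {base_plate, flange, housing, spacer}
5. pin@(3, 1) [+y clear] — {base_plate, flange, housing, pin, spacer}
6. bracket@(0, 0) — +x all obstructed ⇒ blocked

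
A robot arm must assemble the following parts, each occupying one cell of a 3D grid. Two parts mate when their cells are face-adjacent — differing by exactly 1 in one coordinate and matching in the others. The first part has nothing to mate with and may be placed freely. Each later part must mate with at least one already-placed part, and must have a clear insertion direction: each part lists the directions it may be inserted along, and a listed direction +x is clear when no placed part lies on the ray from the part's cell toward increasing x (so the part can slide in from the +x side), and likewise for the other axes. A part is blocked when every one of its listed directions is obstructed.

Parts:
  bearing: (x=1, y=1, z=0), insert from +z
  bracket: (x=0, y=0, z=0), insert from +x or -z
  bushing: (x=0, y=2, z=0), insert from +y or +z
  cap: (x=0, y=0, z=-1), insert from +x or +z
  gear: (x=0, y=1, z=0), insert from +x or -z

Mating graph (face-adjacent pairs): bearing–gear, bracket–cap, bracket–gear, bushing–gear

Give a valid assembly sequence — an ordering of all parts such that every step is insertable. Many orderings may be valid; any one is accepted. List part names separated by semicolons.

1. bearing@(1, 1, 0) [+z clear] — {bearing}
2. gear@(0, 1, 0) [-z clear] — {bearing, gear}
3. bushing@(0, 2, 0) [+y clear] — {bearing, bushing, gear}
4. bracket@(0, 0, 0) [+x clear] — {bearing, bracket, bushing, gear}
5. cap@(0, 0, -1) [+x clear] — {bearing, bracket, bushing, cap, gear}

bearing; gear; bushing; bracket; cap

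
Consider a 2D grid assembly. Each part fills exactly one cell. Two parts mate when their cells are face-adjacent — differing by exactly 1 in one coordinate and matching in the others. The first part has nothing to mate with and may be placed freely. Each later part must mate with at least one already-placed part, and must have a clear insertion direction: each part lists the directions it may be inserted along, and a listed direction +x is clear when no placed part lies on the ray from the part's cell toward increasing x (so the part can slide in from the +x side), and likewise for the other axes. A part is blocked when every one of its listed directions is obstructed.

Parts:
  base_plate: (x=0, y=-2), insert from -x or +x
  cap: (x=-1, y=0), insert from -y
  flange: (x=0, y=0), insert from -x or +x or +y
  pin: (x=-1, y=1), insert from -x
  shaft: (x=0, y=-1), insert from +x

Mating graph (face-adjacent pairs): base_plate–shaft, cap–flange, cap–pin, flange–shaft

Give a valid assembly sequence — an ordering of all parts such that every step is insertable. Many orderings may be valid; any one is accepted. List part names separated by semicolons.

flange; cap; pin; shaft; base_plate

1. flange@(0, 0) [-x clear] — {flange}
2. cap@(-1, 0) [-y clear] — {cap, flange}
3. pin@(-1, 1) [-x clear] — {cap, flange, pin}
4. shaft@(0, -1) [+x clear] — {cap, flange, pin, shaft}
5. base_plate@(0, -2) [-x clear] — {base_plate, cap, flange, pin, shaft}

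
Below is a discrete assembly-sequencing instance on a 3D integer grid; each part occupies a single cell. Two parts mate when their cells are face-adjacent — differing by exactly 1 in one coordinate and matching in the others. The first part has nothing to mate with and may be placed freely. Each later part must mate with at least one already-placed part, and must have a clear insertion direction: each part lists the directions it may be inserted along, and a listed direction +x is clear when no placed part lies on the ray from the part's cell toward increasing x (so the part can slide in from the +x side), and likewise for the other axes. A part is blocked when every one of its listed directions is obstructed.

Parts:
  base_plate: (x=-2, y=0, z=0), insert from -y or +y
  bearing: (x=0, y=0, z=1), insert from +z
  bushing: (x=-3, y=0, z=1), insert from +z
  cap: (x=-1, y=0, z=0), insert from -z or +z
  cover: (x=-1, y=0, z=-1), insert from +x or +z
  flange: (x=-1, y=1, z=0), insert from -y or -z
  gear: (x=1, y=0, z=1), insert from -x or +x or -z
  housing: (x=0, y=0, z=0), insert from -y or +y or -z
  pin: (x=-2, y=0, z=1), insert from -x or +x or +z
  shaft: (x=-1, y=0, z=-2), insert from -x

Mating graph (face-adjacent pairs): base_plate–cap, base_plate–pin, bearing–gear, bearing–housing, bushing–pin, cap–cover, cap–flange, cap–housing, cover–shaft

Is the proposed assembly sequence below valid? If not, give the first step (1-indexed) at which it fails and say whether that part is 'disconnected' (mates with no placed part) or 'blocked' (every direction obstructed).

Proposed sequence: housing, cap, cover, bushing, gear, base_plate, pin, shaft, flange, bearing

1. housing@(0, 0, 0) [-y clear] — {housing}
2. cap@(-1, 0, 0) [-z clear] — {cap, housing}
3. cover@(-1, 0, -1) [+x clear] — {cap, cover, housing}
4. bushing@(-3, 0, 1) — no placed neighbour ⇒ disconnected

Invalid at step 4 (disconnected)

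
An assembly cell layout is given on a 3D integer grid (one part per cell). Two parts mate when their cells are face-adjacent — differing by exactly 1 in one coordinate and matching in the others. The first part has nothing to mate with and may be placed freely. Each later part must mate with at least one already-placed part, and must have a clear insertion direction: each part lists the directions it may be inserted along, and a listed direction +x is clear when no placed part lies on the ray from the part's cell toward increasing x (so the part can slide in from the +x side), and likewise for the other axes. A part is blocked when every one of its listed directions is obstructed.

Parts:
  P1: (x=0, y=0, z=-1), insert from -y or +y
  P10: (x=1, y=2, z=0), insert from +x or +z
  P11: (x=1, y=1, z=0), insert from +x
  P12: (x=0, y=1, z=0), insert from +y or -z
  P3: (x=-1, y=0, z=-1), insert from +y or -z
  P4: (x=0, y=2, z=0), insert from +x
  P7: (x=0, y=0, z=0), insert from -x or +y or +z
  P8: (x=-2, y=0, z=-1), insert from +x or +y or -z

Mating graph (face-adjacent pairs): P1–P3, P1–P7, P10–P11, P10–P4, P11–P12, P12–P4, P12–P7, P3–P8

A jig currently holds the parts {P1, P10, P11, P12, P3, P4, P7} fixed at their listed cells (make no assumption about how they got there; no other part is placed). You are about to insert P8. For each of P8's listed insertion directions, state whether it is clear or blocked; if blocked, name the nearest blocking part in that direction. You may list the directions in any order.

+x: blocked by P3; +y: clear; -z: clear

+x: nearest on ray is P3@(-1, 0, -1) ⇒ blocked
+y: ray from P8(-2, 0, -1) has no placed part ⇒ clear
-z: ray from P8(-2, 0, -1) has no placed part ⇒ clear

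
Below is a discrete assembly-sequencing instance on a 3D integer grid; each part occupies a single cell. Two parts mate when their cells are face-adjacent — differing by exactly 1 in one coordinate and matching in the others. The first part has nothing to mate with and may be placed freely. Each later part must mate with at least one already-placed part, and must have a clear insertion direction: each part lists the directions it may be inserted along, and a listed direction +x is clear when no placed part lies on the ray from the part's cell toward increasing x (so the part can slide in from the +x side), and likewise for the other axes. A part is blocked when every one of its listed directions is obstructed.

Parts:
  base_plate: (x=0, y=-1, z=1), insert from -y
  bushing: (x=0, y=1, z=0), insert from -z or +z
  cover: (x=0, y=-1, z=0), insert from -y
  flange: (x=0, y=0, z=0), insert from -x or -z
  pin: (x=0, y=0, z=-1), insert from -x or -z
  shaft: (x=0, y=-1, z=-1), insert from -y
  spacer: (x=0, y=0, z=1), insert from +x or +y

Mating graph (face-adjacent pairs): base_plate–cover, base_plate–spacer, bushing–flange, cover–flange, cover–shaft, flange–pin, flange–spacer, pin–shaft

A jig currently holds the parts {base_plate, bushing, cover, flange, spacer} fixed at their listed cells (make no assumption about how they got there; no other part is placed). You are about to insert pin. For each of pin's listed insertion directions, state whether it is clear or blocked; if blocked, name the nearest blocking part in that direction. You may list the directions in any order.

-x: clear; -z: clear

-x: ray from pin(0, 0, -1) has no placed part ⇒ clear
-z: ray from pin(0, 0, -1) has no placed part ⇒ clear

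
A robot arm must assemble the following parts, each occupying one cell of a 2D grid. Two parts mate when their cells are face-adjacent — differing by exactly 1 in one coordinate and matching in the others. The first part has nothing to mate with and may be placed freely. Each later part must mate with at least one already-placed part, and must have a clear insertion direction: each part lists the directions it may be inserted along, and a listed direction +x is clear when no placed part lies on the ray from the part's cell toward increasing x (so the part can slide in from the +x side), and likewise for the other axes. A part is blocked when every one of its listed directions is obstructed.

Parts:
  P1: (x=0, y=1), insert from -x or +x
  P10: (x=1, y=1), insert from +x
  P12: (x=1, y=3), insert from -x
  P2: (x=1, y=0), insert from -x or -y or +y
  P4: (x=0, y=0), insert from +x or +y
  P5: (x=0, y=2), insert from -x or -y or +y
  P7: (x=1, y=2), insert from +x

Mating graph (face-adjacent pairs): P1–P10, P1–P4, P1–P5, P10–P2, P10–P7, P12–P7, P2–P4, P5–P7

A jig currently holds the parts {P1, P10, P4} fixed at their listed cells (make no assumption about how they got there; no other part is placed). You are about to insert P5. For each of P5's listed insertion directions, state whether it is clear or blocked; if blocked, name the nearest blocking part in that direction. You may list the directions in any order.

-x: ray from P5(0, 2) has no placed part ⇒ clear
-y: nearest on ray is P1@(0, 1) ⇒ blocked
+y: ray from P5(0, 2) has no placed part ⇒ clear

+y: clear; -x: clear; -y: blocked by P1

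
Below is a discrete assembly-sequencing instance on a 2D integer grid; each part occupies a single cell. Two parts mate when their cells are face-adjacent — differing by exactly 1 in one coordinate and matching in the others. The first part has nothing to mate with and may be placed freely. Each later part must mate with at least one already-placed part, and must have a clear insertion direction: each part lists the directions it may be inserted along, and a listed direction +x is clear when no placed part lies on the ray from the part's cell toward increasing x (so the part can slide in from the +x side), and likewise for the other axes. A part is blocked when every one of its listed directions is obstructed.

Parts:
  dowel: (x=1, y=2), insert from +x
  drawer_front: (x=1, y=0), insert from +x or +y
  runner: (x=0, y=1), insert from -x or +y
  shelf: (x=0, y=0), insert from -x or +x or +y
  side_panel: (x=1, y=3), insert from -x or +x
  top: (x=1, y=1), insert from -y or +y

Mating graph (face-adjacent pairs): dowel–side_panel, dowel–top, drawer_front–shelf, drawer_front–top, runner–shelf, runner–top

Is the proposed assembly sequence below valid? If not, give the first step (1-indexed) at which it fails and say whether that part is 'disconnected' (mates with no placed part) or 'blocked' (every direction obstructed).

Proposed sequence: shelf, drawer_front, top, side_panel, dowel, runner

1. shelf@(0, 0) [-x clear] — {shelf}
2. drawer_front@(1, 0) [+x clear] — {drawer_front, shelf}
3. top@(1, 1) [+y clear] — {drawer_front, shelf, top}
4. side_panel@(1, 3) — no placed neighbour ⇒ disconnected

Invalid at step 4 (disconnected)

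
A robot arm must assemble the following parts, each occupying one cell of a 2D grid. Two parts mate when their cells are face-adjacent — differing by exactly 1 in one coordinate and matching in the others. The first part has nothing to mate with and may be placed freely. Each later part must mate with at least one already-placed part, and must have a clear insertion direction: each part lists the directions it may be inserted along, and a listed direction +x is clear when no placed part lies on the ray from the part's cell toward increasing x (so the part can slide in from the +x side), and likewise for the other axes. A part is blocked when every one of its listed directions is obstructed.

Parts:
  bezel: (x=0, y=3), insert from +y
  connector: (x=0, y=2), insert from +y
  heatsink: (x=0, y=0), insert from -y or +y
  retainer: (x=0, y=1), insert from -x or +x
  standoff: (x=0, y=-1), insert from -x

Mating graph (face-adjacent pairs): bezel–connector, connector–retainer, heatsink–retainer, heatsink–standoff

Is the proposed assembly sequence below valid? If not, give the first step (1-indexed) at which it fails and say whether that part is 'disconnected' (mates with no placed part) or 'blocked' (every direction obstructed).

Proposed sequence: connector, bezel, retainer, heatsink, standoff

1. connector@(0, 2) [+y clear] — {connector}
2. bezel@(0, 3) [+y clear] — {bezel, connector}
3. retainer@(0, 1) [-x clear] — {bezel, connector, retainer}
4. heatsink@(0, 0) [-y clear] — {bezel, connector, heatsink, retainer}
5. standoff@(0, -1) [-x clear] — {bezel, connector, heatsink, retainer, standoff}

Valid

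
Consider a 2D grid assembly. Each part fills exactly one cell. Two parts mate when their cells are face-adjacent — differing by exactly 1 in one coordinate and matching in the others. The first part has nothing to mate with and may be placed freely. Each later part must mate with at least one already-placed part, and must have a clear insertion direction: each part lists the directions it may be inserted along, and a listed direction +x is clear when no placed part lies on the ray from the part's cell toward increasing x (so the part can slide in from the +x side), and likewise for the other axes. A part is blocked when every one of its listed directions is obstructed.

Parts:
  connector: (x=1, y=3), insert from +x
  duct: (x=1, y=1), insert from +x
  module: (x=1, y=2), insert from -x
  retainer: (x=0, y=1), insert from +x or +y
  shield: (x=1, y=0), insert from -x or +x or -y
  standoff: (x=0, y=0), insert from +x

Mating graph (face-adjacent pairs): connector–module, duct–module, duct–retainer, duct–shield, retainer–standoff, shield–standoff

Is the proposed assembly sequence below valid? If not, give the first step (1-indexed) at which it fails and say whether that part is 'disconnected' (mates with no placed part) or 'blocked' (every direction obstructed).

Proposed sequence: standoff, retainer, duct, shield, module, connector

1. standoff@(0, 0) [+x clear] — {standoff}
2. retainer@(0, 1) [+x clear] — {retainer, standoff}
3. duct@(1, 1) [+x clear] — {duct, retainer, standoff}
4. shield@(1, 0) [+x clear] — {duct, retainer, shield, standoff}
5. module@(1, 2) [-x clear] — {duct, module, retainer, shield, standoff}
6. connector@(1, 3) [+x clear] — {connector, duct, module, retainer, shield, standoff}

Valid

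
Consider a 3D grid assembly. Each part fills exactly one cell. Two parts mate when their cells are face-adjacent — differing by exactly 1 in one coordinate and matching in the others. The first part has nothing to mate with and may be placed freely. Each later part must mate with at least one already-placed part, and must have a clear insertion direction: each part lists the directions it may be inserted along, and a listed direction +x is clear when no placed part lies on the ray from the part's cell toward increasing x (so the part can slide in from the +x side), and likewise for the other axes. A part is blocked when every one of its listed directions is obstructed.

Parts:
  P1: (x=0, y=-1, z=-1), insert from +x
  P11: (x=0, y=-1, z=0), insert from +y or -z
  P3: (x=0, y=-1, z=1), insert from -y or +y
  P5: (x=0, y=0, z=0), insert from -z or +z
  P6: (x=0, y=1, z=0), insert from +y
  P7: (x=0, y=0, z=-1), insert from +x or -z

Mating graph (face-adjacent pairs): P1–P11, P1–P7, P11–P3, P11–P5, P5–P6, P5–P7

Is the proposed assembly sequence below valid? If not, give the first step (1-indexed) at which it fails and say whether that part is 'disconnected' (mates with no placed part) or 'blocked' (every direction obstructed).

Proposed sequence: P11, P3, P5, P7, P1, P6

Valid

1. P11@(0, -1, 0) [+y clear] — {P11}
2. P3@(0, -1, 1) [-y clear] — {P11, P3}
3. P5@(0, 0, 0) [-z clear] — {P11, P3, P5}
4. P7@(0, 0, -1) [+x clear] — {P11, P3, P5, P7}
5. P1@(0, -1, -1) [+x clear] — {P1, P11, P3, P5, P7}
6. P6@(0, 1, 0) [+y clear] — {P1, P11, P3, P5, P6, P7}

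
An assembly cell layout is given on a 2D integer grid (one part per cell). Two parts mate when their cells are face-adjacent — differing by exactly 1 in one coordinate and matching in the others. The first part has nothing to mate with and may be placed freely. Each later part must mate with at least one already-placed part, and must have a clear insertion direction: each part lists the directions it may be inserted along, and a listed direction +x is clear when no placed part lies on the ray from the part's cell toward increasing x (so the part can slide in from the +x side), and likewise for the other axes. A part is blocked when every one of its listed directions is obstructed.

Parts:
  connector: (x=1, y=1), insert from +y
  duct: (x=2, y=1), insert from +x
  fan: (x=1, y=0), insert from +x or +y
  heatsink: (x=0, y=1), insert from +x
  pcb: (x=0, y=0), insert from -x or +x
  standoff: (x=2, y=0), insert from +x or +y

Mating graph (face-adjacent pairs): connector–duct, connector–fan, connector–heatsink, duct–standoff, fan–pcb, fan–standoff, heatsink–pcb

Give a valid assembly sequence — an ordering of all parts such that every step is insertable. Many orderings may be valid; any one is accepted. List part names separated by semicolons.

standoff; fan; pcb; heatsink; connector; duct

1. standoff@(2, 0) [+x clear] — {standoff}
2. fan@(1, 0) [+y clear] — {fan, standoff}
3. pcb@(0, 0) [-x clear] — {fan, pcb, standoff}
4. heatsink@(0, 1) [+x clear] — {fan, heatsink, pcb, standoff}
5. connector@(1, 1) [+y clear] — {connector, fan, heatsink, pcb, standoff}
6. duct@(2, 1) [+x clear] — {connector, duct, fan, heatsink, pcb, standoff}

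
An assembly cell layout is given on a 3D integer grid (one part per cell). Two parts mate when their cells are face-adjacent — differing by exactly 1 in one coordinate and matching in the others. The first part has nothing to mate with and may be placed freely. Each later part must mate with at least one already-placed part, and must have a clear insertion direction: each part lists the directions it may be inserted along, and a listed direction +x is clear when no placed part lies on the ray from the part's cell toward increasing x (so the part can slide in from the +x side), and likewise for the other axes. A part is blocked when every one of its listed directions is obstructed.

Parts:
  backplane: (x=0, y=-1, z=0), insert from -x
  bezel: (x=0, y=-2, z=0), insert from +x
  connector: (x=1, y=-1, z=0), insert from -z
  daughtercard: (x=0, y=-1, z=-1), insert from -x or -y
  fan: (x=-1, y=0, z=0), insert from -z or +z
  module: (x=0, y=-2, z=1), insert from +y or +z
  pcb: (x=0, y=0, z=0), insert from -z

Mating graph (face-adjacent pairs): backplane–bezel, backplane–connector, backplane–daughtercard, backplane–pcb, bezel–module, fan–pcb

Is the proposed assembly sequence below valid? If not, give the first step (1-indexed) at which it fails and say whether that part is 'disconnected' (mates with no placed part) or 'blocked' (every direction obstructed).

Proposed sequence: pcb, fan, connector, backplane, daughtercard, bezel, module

Invalid at step 3 (disconnected)

1. pcb@(0, 0, 0) [-z clear] — {pcb}
2. fan@(-1, 0, 0) [-z clear] — {fan, pcb}
3. connector@(1, -1, 0) — no placed neighbour ⇒ disconnected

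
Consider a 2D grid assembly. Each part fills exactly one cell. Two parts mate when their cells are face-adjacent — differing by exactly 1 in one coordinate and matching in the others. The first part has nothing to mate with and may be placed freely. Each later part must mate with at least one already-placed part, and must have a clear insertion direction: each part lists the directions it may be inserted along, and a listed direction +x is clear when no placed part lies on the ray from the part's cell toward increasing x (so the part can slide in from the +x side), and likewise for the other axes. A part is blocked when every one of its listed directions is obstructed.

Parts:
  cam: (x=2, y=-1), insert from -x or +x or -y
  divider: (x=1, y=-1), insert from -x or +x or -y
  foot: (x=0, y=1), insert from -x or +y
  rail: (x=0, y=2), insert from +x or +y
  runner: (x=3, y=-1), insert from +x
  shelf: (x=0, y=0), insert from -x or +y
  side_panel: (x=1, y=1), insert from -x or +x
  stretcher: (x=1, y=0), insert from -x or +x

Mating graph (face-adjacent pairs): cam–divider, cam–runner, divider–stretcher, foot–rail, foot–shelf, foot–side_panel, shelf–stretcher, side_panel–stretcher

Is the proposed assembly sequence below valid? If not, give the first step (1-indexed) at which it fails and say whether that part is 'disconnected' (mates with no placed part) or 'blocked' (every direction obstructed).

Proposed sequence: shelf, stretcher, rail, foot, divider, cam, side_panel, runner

Invalid at step 3 (disconnected)

1. shelf@(0, 0) [-x clear] — {shelf}
2. stretcher@(1, 0) [+x clear] — {shelf, stretcher}
3. rail@(0, 2) — no placed neighbour ⇒ disconnected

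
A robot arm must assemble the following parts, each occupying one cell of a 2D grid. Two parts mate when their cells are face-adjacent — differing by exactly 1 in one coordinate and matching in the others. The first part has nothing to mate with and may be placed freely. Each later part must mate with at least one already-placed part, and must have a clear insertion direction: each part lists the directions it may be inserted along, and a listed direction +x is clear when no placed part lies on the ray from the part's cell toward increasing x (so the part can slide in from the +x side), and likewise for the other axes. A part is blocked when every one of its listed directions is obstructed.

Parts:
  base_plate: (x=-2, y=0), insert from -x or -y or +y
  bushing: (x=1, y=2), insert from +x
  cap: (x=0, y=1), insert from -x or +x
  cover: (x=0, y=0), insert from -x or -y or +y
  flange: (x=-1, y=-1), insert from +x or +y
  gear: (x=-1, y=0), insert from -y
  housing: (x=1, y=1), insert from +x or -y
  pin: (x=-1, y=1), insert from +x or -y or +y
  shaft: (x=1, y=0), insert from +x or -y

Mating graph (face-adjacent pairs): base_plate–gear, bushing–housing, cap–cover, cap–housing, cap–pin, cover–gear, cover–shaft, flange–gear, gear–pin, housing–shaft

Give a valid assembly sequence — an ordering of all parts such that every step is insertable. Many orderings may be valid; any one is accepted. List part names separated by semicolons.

1. pin@(-1, 1) [+x clear] — {pin}
2. cap@(0, 1) [+x clear] — {cap, pin}
3. cover@(0, 0) [-x clear] — {cap, cover, pin}
4. shaft@(1, 0) [+x clear] — {cap, cover, pin, shaft}
5. gear@(-1, 0) [-y clear] — {cap, cover, gear, pin, shaft}
6. flange@(-1, -1) [+x clear] — {cap, cover, flange, gear, pin, shaft}
7. base_plate@(-2, 0) [-x clear] — {base_plate, cap, cover, flange, gear, pin, shaft}
8. housing@(1, 1) [+x clear] — {base_plate, cap, cover, flange, gear, housing, pin, shaft}
9. bushing@(1, 2) [+x clear] — {base_plate, bushing, cap, cover, flange, gear, housing, pin, shaft}

pin; cap; cover; shaft; gear; flange; base_plate; housing; bushing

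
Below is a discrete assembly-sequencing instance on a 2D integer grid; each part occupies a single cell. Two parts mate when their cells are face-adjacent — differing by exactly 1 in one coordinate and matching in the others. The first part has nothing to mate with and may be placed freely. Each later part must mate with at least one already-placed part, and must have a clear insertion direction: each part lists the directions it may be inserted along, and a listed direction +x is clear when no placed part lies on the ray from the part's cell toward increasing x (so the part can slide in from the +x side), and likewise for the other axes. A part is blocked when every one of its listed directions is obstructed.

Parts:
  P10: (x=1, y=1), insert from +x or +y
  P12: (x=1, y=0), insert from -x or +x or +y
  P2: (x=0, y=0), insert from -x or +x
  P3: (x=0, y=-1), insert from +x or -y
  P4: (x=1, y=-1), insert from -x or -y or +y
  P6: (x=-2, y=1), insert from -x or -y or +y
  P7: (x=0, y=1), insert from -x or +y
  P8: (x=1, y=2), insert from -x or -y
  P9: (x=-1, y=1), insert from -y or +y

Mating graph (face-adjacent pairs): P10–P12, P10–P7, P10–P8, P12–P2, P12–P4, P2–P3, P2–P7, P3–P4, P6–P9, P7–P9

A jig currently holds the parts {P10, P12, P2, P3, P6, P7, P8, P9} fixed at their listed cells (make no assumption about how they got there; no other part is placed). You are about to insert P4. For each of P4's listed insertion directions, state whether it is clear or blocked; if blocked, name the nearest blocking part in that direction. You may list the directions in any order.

-x: nearest on ray is P3@(0, -1) ⇒ blocked
-y: ray from P4(1, -1) has no placed part ⇒ clear
+y: nearest on ray is P12@(1, 0) ⇒ blocked

+y: blocked by P12; -x: blocked by P3; -y: clear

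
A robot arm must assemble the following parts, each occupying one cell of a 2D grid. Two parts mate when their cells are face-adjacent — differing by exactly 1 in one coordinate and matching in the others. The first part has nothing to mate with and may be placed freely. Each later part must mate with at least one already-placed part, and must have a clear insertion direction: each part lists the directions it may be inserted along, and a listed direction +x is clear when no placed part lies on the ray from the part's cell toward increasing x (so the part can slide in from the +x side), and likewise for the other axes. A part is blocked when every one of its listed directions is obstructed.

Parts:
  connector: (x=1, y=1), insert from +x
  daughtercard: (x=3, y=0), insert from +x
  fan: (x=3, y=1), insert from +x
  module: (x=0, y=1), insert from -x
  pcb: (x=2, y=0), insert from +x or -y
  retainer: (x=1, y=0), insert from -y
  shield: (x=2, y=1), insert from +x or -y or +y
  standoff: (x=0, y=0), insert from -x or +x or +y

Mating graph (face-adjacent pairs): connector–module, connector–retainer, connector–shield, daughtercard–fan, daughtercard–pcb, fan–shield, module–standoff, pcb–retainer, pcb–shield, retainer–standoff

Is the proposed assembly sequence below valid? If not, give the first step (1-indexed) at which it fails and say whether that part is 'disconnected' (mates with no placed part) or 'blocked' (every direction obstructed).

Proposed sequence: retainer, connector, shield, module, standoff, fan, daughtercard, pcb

1. retainer@(1, 0) [-y clear] — {retainer}
2. connector@(1, 1) [+x clear] — {connector, retainer}
3. shield@(2, 1) [+x clear] — {connector, retainer, shield}
4. module@(0, 1) [-x clear] — {connector, module, retainer, shield}
5. standoff@(0, 0) [-x clear] — {connector, module, retainer, shield, standoff}
6. fan@(3, 1) [+x clear] — {connector, fan, module, retainer, shield, standoff}
7. daughtercard@(3, 0) [+x clear] — {connector, daughtercard, fan, module, retainer, shield, standoff}
8. pcb@(2, 0) [-y clear] — {connector, daughtercard, fan, module, pcb, retainer, shield, standoff}

Valid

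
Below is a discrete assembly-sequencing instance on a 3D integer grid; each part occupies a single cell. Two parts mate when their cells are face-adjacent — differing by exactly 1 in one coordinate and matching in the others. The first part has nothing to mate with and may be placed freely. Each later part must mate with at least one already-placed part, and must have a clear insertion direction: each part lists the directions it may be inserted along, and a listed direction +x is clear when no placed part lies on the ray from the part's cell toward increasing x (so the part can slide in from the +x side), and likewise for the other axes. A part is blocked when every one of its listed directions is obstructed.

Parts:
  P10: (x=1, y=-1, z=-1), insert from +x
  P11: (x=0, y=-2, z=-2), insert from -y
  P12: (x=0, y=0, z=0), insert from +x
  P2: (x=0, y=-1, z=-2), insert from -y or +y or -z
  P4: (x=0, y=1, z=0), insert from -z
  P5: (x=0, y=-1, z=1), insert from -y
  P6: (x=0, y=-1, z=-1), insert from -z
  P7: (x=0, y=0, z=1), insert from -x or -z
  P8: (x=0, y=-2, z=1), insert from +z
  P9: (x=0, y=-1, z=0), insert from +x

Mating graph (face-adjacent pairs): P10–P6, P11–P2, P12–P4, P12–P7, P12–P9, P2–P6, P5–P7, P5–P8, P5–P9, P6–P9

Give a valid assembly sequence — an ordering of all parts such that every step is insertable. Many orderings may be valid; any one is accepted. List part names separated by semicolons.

1. P6@(0, -1, -1) [-z clear] — {P6}
2. P2@(0, -1, -2) [-y clear] — {P2, P6}
3. P11@(0, -2, -2) [-y clear] — {P11, P2, P6}
4. P10@(1, -1, -1) [+x clear] — {P10, P11, P2, P6}
5. P9@(0, -1, 0) [+x clear] — {P10, P11, P2, P6, P9}
6. P12@(0, 0, 0) [+x clear] — {P10, P11, P12, P2, P6, P9}
7. P7@(0, 0, 1) [-x clear] — {P10, P11, P12, P2, P6, P7, P9}
8. P4@(0, 1, 0) [-z clear] — {P10, P11, P12, P2, P4, P6, P7, P9}
9. P5@(0, -1, 1) [-y clear] — {P10, P11, P12, P2, P4, P5, P6, P7, P9}
10. P8@(0, -2, 1) [+z clear] — {P10, P11, P12, P2, P4, P5, P6, P7, P8, P9}

P6; P2; P11; P10; P9; P12; P7; P4; P5; P8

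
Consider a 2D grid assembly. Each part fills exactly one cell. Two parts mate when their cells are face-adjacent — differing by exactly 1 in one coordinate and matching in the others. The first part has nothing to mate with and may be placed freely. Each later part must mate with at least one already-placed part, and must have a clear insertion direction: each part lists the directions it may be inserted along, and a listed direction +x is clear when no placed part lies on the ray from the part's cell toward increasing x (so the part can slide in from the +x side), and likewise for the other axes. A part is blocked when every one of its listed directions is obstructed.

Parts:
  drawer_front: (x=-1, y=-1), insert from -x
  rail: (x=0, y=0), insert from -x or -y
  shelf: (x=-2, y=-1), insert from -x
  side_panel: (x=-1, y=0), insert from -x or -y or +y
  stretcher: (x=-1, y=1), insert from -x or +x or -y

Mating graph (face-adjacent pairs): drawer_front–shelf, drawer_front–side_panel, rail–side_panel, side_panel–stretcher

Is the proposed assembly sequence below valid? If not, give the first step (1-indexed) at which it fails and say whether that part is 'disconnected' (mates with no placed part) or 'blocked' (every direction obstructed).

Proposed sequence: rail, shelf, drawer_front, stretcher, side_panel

Invalid at step 2 (disconnected)

1. rail@(0, 0) [-x clear] — {rail}
2. shelf@(-2, -1) — no placed neighbour ⇒ disconnected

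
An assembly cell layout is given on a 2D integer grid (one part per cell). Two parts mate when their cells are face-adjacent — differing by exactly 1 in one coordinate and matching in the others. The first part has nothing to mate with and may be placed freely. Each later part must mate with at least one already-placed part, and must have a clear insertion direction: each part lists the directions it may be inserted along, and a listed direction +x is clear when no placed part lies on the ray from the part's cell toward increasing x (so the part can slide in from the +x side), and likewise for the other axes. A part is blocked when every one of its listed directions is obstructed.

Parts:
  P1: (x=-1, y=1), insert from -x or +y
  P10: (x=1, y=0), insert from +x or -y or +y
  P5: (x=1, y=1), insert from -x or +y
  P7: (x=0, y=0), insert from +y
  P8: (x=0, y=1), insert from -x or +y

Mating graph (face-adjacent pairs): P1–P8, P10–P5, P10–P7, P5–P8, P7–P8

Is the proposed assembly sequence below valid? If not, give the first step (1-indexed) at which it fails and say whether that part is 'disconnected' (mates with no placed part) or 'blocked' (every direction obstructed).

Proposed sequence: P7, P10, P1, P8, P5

Invalid at step 3 (disconnected)

1. P7@(0, 0) [+y clear] — {P7}
2. P10@(1, 0) [+x clear] — {P10, P7}
3. P1@(-1, 1) — no placed neighbour ⇒ disconnected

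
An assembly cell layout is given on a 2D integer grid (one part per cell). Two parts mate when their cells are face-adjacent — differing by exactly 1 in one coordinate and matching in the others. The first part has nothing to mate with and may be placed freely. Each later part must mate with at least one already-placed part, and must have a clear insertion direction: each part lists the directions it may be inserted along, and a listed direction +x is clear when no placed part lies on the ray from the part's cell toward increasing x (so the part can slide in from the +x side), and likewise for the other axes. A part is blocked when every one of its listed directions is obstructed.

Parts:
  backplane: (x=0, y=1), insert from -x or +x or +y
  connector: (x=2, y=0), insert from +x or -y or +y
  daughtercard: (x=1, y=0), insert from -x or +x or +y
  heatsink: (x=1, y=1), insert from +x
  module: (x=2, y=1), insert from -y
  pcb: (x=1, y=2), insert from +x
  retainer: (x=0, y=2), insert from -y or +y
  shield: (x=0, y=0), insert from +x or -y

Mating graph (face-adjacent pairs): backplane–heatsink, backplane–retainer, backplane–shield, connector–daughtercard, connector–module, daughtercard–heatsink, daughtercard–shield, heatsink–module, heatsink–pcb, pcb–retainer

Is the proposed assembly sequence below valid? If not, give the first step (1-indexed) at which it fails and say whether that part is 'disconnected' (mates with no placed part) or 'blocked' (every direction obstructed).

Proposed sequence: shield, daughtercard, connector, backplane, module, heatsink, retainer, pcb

Invalid at step 5 (blocked)

1. shield@(0, 0) [+x clear] — {shield}
2. daughtercard@(1, 0) [+x clear] — {daughtercard, shield}
3. connector@(2, 0) [+x clear] — {connector, daughtercard, shield}
4. backplane@(0, 1) [-x clear] — {backplane, connector, daughtercard, shield}
5. module@(2, 1) — -y all obstructed ⇒ blocked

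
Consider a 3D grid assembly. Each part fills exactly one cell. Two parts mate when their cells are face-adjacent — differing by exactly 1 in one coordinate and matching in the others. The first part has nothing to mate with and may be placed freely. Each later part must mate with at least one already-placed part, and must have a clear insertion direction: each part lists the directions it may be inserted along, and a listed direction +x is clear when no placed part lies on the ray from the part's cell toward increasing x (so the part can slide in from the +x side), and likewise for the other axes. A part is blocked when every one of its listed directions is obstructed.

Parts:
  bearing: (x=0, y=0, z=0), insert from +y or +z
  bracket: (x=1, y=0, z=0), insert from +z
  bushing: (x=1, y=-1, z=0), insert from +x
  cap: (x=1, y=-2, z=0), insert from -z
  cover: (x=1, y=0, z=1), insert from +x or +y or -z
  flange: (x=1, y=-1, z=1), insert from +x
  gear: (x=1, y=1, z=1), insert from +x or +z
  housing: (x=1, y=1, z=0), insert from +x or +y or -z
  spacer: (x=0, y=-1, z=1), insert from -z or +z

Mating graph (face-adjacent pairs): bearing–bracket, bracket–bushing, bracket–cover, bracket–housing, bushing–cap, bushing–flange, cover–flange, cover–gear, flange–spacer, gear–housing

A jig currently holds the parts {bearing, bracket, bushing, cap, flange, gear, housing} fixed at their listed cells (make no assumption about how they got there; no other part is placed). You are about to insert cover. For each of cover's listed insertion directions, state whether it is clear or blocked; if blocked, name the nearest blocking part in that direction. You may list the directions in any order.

+x: clear; +y: blocked by gear; -z: blocked by bracket

+x: ray from cover(1, 0, 1) has no placed part ⇒ clear
+y: nearest on ray is gear@(1, 1, 1) ⇒ blocked
-z: nearest on ray is bracket@(1, 0, 0) ⇒ blocked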